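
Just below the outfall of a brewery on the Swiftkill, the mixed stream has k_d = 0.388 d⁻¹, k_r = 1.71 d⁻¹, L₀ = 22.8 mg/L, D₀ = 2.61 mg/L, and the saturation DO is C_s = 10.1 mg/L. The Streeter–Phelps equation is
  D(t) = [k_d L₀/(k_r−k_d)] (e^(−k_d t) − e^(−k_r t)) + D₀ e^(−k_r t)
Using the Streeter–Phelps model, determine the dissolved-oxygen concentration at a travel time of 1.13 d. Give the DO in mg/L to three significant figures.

DO ≈ 6.37 mg/L

k_d L₀/(k_r−k_d) = 0.388×22.8/(1.71−0.388) = 8.846/1.322 = 6.692 mg/L.
e^(−k_d t) = e^(−0.388×1.130) = 0.6450; e^(−k_r t) = e^(−1.71×1.130) = 0.1448.
D = 6.692 × (0.6450 − 0.1448) + 2.61 × 0.1448 = 3.347 + 0.3780 = 3.725 mg/L.
DO = C_s − D = 10.1 − 3.725 = 6.375 mg/L.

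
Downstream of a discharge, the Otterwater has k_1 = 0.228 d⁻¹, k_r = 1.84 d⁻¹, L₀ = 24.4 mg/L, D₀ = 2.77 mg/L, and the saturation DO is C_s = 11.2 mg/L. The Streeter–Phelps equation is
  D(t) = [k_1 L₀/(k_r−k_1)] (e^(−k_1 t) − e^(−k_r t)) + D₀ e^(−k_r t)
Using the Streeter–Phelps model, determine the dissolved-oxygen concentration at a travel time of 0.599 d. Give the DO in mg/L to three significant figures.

k_1 L₀/(k_r−k_1) = 0.228×24.4/(1.84−0.228) = 5.563/1.612 = 3.451 mg/L.
e^(−k_1 t) = e^(−0.228×0.5990) = 0.8723; e^(−k_r t) = e^(−1.84×0.5990) = 0.3322.
D = 3.451 × (0.8723 − 0.3322) + 2.77 × 0.3322 = 1.864 + 0.9201 = 2.784 mg/L.
DO = C_s − D = 11.2 − 2.784 = 8.416 mg/L.

DO ≈ 8.42 mg/L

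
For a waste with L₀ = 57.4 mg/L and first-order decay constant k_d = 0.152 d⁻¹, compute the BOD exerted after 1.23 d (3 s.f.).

y ≈ 9.79 mg/L

y_t = L₀(1 − e^(−k_d t)) = 57.4 × (1 − e^(−0.152×1.23))
= 57.4 × (1 − 0.8295) = 57.4 × 0.1705 = 9.788 mg/L.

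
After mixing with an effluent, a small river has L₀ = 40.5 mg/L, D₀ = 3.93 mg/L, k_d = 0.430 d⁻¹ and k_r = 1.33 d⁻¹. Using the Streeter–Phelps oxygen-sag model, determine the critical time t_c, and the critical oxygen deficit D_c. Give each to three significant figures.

t_c ≈ 1.00 d; D_c ≈ 8.51 mg/L

With k_r/k_d = 3.093 and 1 − D₀(k_r−k_d)/(k_d L₀) = 0.7969,
t_c = ln(3.093 × 0.7969) / (1.33 − 0.430) = ln(2.465) / 0.9000 = 0.9021/0.9000 = 1.002 d.
L(t_c) = L₀ e^(−k_d t_c) = 40.5 × 0.6498 = 26.32 mg/L, and at the critical point k_r D_c = k_d L, so D_c = (0.430/1.33) × 26.32 = 8.509 mg/L.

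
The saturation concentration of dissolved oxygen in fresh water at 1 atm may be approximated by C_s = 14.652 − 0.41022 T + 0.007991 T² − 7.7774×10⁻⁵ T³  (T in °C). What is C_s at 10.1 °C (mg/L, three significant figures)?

C_s ≈ 11.2 mg/L

C_s = 14.652 − 0.41022×10.1 + 0.007991×10.1² − 7.7774×10⁻⁵×10.1³ = 11.24 mg/L.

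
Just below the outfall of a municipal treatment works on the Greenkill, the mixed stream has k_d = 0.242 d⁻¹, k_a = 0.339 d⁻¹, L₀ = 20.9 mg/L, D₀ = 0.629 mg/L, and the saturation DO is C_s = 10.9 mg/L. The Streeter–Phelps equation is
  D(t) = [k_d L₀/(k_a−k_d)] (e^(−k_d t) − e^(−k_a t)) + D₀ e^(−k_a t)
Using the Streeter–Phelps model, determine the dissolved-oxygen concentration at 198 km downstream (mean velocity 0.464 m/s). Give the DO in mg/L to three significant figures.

DO ≈ 4.78 mg/L

Travel time t = x/v = 198 km / (0.464 m/s) = 198000 m / 0.464 m/s = 426700 s = 4.939 d.
k_d L₀/(k_a−k_d) = 0.242×20.9/(0.339−0.242) = 5.058/0.09700 = 52.14 mg/L.
e^(−k_d t) = e^(−0.242×4.939) = 0.3026; e^(−k_a t) = e^(−0.339×4.939) = 0.1874.
D = 52.14 × (0.3026 − 0.1874) + 0.629 × 0.1874 = 6.007 + 0.1179 = 6.125 mg/L.
DO = C_s − D = 10.9 − 6.125 = 4.775 mg/L.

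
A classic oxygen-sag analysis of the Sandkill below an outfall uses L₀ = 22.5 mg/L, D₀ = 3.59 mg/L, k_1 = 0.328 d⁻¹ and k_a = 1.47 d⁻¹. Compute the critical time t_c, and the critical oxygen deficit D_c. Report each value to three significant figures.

t_c ≈ 0.603 d; D_c ≈ 4.12 mg/L

With k_a/k_1 = 4.482 and 1 − D₀(k_a−k_1)/(k_1 L₀) = 0.4445,
t_c = ln(4.482 × 0.4445) / (1.47 − 0.328) = ln(1.992) / 1.142 = 0.6891/1.142 = 0.6035 d.
L(t_c) = L₀ e^(−k_1 t_c) = 22.5 × 0.8204 = 18.46 mg/L, and at the critical point k_a D_c = k_1 L, so D_c = (0.328/1.47) × 18.46 = 4.119 mg/L.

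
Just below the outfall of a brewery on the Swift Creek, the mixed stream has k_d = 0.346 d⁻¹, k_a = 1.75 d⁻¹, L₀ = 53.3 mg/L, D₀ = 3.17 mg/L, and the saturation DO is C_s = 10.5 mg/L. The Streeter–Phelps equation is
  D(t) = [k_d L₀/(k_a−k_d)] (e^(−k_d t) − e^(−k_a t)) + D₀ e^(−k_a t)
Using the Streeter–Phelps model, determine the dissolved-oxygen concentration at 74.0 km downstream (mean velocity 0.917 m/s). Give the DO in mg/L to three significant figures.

Travel time t = x/v = 74.0 km / (0.917 m/s) = 74000 m / 0.917 m/s = 80700 s = 0.9340 d.
k_d L₀/(k_a−k_d) = 0.346×53.3/(1.75−0.346) = 18.44/1.404 = 13.14 mg/L.
e^(−k_d t) = e^(−0.346×0.9340) = 0.7239; e^(−k_a t) = e^(−1.75×0.9340) = 0.1950.
D = 13.14 × (0.7239 − 0.1950) + 3.17 × 0.1950 = 6.946 + 0.6183 = 7.564 mg/L.
DO = C_s − D = 10.5 − 7.564 = 2.936 mg/L.

DO ≈ 2.94 mg/L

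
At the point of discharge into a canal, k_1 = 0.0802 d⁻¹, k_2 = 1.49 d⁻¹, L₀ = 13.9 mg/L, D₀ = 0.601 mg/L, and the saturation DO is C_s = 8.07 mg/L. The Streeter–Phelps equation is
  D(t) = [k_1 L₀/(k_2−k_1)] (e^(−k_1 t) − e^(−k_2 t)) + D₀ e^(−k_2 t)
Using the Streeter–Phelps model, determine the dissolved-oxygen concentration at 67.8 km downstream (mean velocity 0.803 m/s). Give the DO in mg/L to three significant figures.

Travel time t = x/v = 67.8 km / (0.803 m/s) = 67800 m / 0.803 m/s = 84430 s = 0.9772 d.
k_1 L₀/(k_2−k_1) = 0.0802×13.9/(1.49−0.0802) = 1.115/1.410 = 0.7907 mg/L.
e^(−k_1 t) = e^(−0.0802×0.9772) = 0.9246; e^(−k_2 t) = e^(−1.49×0.9772) = 0.2331.
D = 0.7907 × (0.9246 − 0.2331) + 0.601 × 0.2331 = 0.5468 + 0.1401 = 0.6869 mg/L.
DO = C_s − D = 8.07 − 0.6869 = 7.383 mg/L.

DO ≈ 7.38 mg/L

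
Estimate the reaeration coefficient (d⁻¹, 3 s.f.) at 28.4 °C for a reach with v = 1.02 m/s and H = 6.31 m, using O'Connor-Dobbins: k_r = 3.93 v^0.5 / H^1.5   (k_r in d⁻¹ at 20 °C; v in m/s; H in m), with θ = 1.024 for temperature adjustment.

k_r ≈ 0.306 d⁻¹

k_r(20) = 3.93 × 1.02^0.5 / 6.31^1.5 = 3.93 × 1.010 / 15.85 = 0.2504 d⁻¹.
k_r(28.4) = 0.2504 × 1.024^(28.4−20) = 0.2504 × 1.220 = 0.3056 d⁻¹.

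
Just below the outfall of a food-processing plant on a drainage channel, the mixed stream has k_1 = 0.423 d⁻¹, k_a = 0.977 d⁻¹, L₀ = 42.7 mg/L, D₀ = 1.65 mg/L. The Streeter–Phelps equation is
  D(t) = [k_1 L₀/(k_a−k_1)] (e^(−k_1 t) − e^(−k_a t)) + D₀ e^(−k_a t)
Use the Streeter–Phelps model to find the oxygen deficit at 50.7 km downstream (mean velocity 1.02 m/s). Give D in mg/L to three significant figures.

D ≈ 7.92 mg/L

Travel time t = x/v = 50.7 km / (1.02 m/s) = 50700 m / 1.02 m/s = 49710 s = 0.5753 d.
k_1 L₀/(k_a−k_1) = 0.423×42.7/(0.977−0.423) = 18.06/0.5540 = 32.60 mg/L.
e^(−k_1 t) = e^(−0.423×0.5753) = 0.7840; e^(−k_a t) = e^(−0.977×0.5753) = 0.5700.
D = 32.60 × (0.7840 − 0.5700) + 1.65 × 0.5700 = 6.976 + 0.9405 = 7.917 mg/L.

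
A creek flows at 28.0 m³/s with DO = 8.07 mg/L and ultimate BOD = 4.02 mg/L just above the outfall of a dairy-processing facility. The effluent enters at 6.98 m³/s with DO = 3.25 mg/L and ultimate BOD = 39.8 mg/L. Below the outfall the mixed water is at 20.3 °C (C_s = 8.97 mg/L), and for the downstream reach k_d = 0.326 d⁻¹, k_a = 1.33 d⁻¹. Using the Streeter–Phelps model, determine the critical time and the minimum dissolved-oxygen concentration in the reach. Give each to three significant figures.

t_c ≈ 0.682 d; minimum DO ≈ 6.78 mg/L

Mixed DO = (28.0×8.07 + 6.98×3.25)/(28.0+6.98) = 248.6/34.98 = 7.108 mg/L.
Mixed L₀ = (28.0×4.02 + 6.98×39.8)/(34.98) = 390.4/34.98 = 11.16 mg/L.
Initial deficit D₀ = C_s − DO₀ = 8.97 − 7.108 = 1.862 mg/L.
t_c = (1/1.004) ln[(1.33/0.326)(1 − 1.862×1.004/(0.326×11.16))] = 0.9960 × ln(1.984) = 0.6822 d.
D_c = (0.326/1.33) × 11.16 × e^(−0.326×0.6822) = 0.2451 × 11.16 × 0.8006 = 2.190 mg/L.
Minimum DO = 8.97 − 2.190 = 6.780 mg/L.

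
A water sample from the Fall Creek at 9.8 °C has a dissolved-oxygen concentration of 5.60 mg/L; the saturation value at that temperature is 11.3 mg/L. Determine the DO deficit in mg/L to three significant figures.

D ≈ 5.70 mg/L

D = C_s − C = 11.3 − 5.60 = 5.70 mg/L.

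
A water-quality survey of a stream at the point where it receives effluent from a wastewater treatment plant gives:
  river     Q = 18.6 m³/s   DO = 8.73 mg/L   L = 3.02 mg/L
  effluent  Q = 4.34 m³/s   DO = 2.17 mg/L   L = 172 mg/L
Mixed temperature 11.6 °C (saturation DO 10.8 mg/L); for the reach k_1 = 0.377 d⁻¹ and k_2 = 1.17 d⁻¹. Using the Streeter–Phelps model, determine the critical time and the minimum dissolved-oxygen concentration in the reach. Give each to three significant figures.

t_c ≈ 1.15 d; minimum DO ≈ 3.49 mg/L

Mixed DO = (18.6×8.73 + 4.34×2.17)/(18.6+4.34) = 171.8/22.94 = 7.489 mg/L.
Mixed L₀ = (18.6×3.02 + 4.34×172)/(22.94) = 802.7/22.94 = 34.99 mg/L.
Initial deficit D₀ = C_s − DO₀ = 10.8 − 7.489 = 3.311 mg/L.
t_c = (1/0.7930) ln[(1.17/0.377)(1 − 3.311×0.7930/(0.377×34.99))] = 1.261 × ln(2.486) = 1.148 d.
D_c = (0.377/1.17) × 34.99 × e^(−0.377×1.148) = 0.3222 × 34.99 × 0.6486 = 7.313 mg/L.
Minimum DO = 10.8 − 7.313 = 3.487 mg/L.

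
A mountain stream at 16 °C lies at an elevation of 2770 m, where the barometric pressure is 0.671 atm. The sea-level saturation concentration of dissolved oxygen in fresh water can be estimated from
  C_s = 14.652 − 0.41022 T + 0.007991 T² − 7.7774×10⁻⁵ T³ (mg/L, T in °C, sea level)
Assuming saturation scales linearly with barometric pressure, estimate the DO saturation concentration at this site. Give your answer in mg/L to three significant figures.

C_s ≈ 6.59 mg/L

At sea level: C_s = 14.652 − 0.41022×16 + 0.007991×16² − 7.7774×10⁻⁵×16³ = 9.816 mg/L.
Pressure correction: C_s' = 9.816 × 0.671 = 6.586 mg/L.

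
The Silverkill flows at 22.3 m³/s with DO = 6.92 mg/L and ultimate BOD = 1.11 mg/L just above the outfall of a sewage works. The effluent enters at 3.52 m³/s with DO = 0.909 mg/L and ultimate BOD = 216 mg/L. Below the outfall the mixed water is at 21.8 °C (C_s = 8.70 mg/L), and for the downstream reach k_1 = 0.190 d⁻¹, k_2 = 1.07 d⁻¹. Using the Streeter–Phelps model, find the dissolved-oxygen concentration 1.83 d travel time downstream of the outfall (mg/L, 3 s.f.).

DO ≈ 4.62 mg/L

Mixed DO = (22.3×6.92 + 3.52×0.909)/(22.3+3.52) = 157.5/25.82 = 6.101 mg/L.
Mixed L₀ = (22.3×1.11 + 3.52×216)/(25.82) = 785.1/25.82 = 30.41 mg/L.
Initial deficit D₀ = C_s − DO₀ = 8.70 − 6.101 = 2.599 mg/L.
D(1.83) = [0.190×30.41/(1.07−0.190)](e^(−0.190×1.83) − e^(−1.07×1.83)) + 2.599 e^(−1.07×1.83)
= 6.565 × (0.7063 − 0.1411) + 2.599 × 0.1411 = 4.077 mg/L.
DO = 8.70 − 4.077 = 4.623 mg/L.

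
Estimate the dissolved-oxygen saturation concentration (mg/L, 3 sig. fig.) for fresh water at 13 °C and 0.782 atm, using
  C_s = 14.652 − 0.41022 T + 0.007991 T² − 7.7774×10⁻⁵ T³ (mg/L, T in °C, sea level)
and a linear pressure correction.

At sea level: C_s = 14.652 − 0.41022×13 + 0.007991×13² − 7.7774×10⁻⁵×13³ = 10.50 mg/L.
Pressure correction: C_s' = 10.50 × 0.782 = 8.210 mg/L.

C_s ≈ 8.21 mg/L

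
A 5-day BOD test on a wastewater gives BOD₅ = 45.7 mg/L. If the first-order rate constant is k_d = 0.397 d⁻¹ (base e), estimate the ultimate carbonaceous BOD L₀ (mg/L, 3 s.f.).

BOD₅ = L₀(1 − e^(−5k_d)) ⇒ L₀ = BOD₅ / (1 − e^(−5×0.397))
= 45.7 / (1 − 0.1374) = 45.7 / 0.8626 = 52.98 mg/L.

L₀ ≈ 53.0 mg/L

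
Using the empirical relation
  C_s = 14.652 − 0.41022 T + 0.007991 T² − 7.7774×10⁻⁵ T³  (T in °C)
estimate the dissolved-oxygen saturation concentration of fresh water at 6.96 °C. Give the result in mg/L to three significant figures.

C_s ≈ 12.2 mg/L

C_s = 14.652 − 0.41022×6.96 + 0.007991×6.96² − 7.7774×10⁻⁵×6.96³ = 12.16 mg/L.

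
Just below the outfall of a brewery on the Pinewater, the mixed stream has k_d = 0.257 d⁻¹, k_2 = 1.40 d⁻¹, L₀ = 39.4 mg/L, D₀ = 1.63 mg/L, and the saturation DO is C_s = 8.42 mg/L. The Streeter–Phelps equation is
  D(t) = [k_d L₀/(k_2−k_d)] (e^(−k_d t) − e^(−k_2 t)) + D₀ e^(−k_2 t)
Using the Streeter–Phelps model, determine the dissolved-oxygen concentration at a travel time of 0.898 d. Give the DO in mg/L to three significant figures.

k_d L₀/(k_2−k_d) = 0.257×39.4/(1.40−0.257) = 10.13/1.143 = 8.859 mg/L.
e^(−k_d t) = e^(−0.257×0.8980) = 0.7939; e^(−k_2 t) = e^(−1.40×0.8980) = 0.2844.
D = 8.859 × (0.7939 − 0.2844) + 1.63 × 0.2844 = 4.513 + 0.4637 = 4.977 mg/L.
DO = C_s − D = 8.42 − 4.977 = 3.443 mg/L.

DO ≈ 3.44 mg/L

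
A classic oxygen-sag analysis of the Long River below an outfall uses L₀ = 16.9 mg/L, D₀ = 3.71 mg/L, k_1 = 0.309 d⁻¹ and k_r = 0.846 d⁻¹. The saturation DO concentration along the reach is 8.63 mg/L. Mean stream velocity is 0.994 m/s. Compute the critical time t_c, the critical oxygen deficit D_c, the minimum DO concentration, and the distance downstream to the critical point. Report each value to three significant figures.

With k_r/k_1 = 2.738 and 1 − D₀(k_r−k_1)/(k_1 L₀) = 0.6185,
t_c = ln(2.738 × 0.6185) / (0.846 − 0.309) = ln(1.693) / 0.5370 = 0.5267/0.5370 = 0.9808 d.
L(t_c) = L₀ e^(−k_1 t_c) = 16.9 × 0.7385 = 12.48 mg/L, and at the critical point k_r D_c = k_1 L, so D_c = (0.309/0.846) × 12.48 = 4.559 mg/L.
Minimum DO = C_s − D_c = 8.63 − 4.559 = 4.071 mg/L.
x_c = v t_c = 0.994 m/s × 0.9808 d × 86400 s/d = 84240 m ≈ 84.2 km.

t_c ≈ 0.981 d; D_c ≈ 4.56 mg/L; min DO ≈ 4.07 mg/L; x_c ≈ 84.2 km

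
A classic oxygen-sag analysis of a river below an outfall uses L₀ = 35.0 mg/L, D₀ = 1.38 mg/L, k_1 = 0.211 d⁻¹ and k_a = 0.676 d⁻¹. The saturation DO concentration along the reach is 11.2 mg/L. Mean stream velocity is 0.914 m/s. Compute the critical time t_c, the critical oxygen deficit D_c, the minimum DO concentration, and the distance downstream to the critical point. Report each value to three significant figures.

At the critical point dD/dt = 0, so k_1 L₀ e^(−k_1 t) = k_a D. Substituting D(t) from the Streeter–Phelps equation and solving for t gives
t_c = ln[(k_a/k_1)(1 − D₀(k_a−k_1)/(k_1 L₀))] / (k_a−k_1).
Here k_a−k_1 = 0.4650 d⁻¹ and 1 − D₀(k_a−k_1)/(k_1 L₀) = 1 − 1.38×0.4650/(0.211×35.0) = 0.9131, so
t_c = ln(3.204 × 0.9131) / 0.4650 = 1.073 / 0.4650 = 2.308 d.
L(t_c) = L₀ e^(−k_1 t_c) = 35.0 × 0.6144 = 21.50 mg/L, and at the critical point k_a D_c = k_1 L, so D_c = (0.211/0.676) × 21.50 = 6.712 mg/L.
Minimum DO = C_s − D_c = 11.2 − 6.712 = 4.488 mg/L.
x_c = v t_c = 0.914 m/s × 2.308 d × 86400 s/d = 182300 m ≈ 182 km.

t_c ≈ 2.31 d; D_c ≈ 6.71 mg/L; min DO ≈ 4.49 mg/L; x_c ≈ 182 km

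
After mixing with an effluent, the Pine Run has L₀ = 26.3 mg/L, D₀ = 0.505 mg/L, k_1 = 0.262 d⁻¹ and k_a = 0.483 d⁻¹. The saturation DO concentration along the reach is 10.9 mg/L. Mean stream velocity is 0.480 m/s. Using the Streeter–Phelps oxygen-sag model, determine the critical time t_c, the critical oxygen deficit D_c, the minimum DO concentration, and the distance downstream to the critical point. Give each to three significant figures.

With k_a/k_1 = 1.844 and 1 − D₀(k_a−k_1)/(k_1 L₀) = 0.9838,
t_c = ln(1.844 × 0.9838) / (0.483 − 0.262) = ln(1.814) / 0.2210 = 0.5953/0.2210 = 2.694 d.
L(t_c) = L₀ e^(−k_1 t_c) = 26.3 × 0.4937 = 12.98 mg/L, and at the critical point k_a D_c = k_1 L, so D_c = (0.262/0.483) × 12.98 = 7.044 mg/L.
Minimum DO = C_s − D_c = 10.9 − 7.044 = 3.856 mg/L.
x_c = v t_c = 0.480 m/s × 2.694 d × 86400 s/d = 111700 m ≈ 112 km.

t_c ≈ 2.69 d; D_c ≈ 7.04 mg/L; min DO ≈ 3.86 mg/L; x_c ≈ 112 km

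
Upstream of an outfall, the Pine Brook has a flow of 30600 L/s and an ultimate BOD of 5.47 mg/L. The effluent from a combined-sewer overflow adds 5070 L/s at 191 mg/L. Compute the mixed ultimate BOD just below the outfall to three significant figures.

Flow-weighted mixing: C = (Q_r C_r + Q_w C_w)/(Q_r + Q_w)
= (30600×5.47 + 5070×191)/(30600 + 5070) = 1.136×10^6/35670 = 31.84 mg/L.

31.8 mg/L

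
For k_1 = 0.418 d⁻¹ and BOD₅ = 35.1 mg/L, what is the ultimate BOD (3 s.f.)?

L₀ ≈ 40.1 mg/L

BOD₅ = L₀(1 − e^(−5k_1)) ⇒ L₀ = BOD₅ / (1 − e^(−5×0.418))
= 35.1 / (1 − 0.1237) = 35.1 / 0.8763 = 40.05 mg/L.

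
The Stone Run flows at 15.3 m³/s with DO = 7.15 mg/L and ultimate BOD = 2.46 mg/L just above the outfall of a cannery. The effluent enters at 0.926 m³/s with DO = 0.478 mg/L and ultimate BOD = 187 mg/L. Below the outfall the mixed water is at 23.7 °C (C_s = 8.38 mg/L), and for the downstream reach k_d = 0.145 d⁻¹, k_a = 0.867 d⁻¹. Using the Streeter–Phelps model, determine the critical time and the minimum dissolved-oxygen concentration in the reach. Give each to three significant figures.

Mixed DO = (15.3×7.15 + 0.926×0.478)/(15.3+0.926) = 109.8/16.23 = 6.769 mg/L.
Mixed L₀ = (15.3×2.46 + 0.926×187)/(16.23) = 210.8/16.23 = 12.99 mg/L.
Initial deficit D₀ = C_s − DO₀ = 8.38 − 6.769 = 1.611 mg/L.
t_c = (1/0.7220) ln[(0.867/0.145)(1 − 1.611×0.7220/(0.145×12.99))] = 1.385 × ln(2.288) = 1.146 d.
D_c = (0.145/0.867) × 12.99 × e^(−0.145×1.146) = 0.1672 × 12.99 × 0.8469 = 1.840 mg/L.
Minimum DO = 8.38 − 1.840 = 6.540 mg/L.

t_c ≈ 1.15 d; minimum DO ≈ 6.54 mg/L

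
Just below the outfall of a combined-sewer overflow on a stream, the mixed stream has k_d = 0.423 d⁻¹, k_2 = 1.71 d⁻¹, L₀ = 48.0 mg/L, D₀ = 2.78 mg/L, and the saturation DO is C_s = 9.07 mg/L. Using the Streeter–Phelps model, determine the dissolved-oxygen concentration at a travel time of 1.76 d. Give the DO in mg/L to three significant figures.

DO ≈ 2.22 mg/L

k_d L₀/(k_2−k_d) = 0.423×48.0/(1.71−0.423) = 20.30/1.287 = 15.78 mg/L.
e^(−k_d t) = e^(−0.423×1.760) = 0.4750; e^(−k_2 t) = e^(−1.71×1.760) = 0.04931.
D = 15.78 × (0.4750 − 0.04931) + 2.78 × 0.04931 = 6.715 + 0.1371 = 6.853 mg/L.
DO = C_s − D = 9.07 − 6.853 = 2.217 mg/L.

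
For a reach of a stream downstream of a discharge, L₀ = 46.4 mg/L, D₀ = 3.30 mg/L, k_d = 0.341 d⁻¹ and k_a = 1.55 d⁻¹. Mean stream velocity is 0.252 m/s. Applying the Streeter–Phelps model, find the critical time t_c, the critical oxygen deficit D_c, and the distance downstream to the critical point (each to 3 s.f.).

t_c = [1/(k_a−k_d)] ln[(k_a/k_d)(1 − D₀(k_a−k_d)/(k_d L₀))]
= [1/(1.55−0.341)] ln[(1.55/0.341)(1 − 3.30×1.209/(0.341×46.4))]
= (1/1.209) ln[4.545 × 0.7478] = 0.8271 × ln(3.399) = 0.8271 × 1.224 = 1.012 d.
L(t_c) = L₀ e^(−k_d t_c) = 46.4 × 0.7081 = 32.86 mg/L, and at the critical point k_a D_c = k_d L, so D_c = (0.341/1.55) × 32.86 = 7.229 mg/L.
x_c = v t_c = 0.252 m/s × 1.012 d × 86400 s/d = 22040 m ≈ 22.0 km.

t_c ≈ 1.01 d; D_c ≈ 7.23 mg/L; x_c ≈ 22.0 km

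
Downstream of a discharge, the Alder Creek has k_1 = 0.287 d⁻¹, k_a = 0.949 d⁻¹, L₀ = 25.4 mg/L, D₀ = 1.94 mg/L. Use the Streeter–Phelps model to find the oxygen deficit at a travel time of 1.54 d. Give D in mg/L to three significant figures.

D ≈ 4.97 mg/L

k_1 L₀/(k_a−k_1) = 0.287×25.4/(0.949−0.287) = 7.290/0.6620 = 11.01 mg/L.
e^(−k_1 t) = e^(−0.287×1.540) = 0.6428; e^(−k_a t) = e^(−0.949×1.540) = 0.2319.
D = 11.01 × (0.6428 − 0.2319) + 1.94 × 0.2319 = 4.524 + 0.4499 = 4.974 mg/L.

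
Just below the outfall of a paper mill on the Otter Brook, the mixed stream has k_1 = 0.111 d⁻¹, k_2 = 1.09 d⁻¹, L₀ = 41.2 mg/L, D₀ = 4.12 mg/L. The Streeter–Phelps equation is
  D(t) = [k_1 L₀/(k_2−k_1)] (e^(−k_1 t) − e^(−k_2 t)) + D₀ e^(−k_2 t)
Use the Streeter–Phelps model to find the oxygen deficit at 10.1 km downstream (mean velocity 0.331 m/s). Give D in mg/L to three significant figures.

Travel time t = x/v = 10.1 km / (0.331 m/s) = 10100 m / 0.331 m/s = 30510 s = 0.3532 d.
k_1 L₀/(k_2−k_1) = 0.111×41.2/(1.09−0.111) = 4.573/0.9790 = 4.671 mg/L.
e^(−k_1 t) = e^(−0.111×0.3532) = 0.9616; e^(−k_2 t) = e^(−1.09×0.3532) = 0.6805.
D = 4.671 × (0.9616 − 0.6805) + 4.12 × 0.6805 = 1.313 + 2.804 = 4.117 mg/L.

D ≈ 4.12 mg/L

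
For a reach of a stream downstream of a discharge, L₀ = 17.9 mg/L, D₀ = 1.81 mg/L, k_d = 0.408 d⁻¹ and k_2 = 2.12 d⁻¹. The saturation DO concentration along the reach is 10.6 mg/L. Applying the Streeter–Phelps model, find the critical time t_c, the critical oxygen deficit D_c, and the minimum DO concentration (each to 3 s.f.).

At the critical point dD/dt = 0, so k_d L₀ e^(−k_d t) = k_2 D. Substituting D(t) from the Streeter–Phelps equation and solving for t gives
t_c = ln[(k_2/k_d)(1 − D₀(k_2−k_d)/(k_d L₀))] / (k_2−k_d).
Here k_2−k_d = 1.712 d⁻¹ and 1 − D₀(k_2−k_d)/(k_d L₀) = 1 − 1.81×1.712/(0.408×17.9) = 0.5757, so
t_c = ln(5.196 × 0.5757) / 1.712 = 1.096 / 1.712 = 0.6400 d.
D_c = (k_d/k_2) L₀ e^(−k_d t_c) = (0.408/2.12) × 17.9 × e^(−0.408×0.6400) = 0.1925 × 17.9 × 0.7702 = 2.653 mg/L.
Minimum DO = C_s − D_c = 10.6 − 2.653 = 7.947 mg/L.

t_c ≈ 0.640 d; D_c ≈ 2.65 mg/L; min DO ≈ 7.95 mg/L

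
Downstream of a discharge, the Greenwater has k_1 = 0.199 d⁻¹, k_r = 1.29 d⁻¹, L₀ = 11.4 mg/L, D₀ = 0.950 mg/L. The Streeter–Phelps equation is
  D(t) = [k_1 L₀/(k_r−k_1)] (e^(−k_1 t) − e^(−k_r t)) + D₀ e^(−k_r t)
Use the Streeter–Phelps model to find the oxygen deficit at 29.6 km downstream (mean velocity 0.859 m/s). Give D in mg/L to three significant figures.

D ≈ 1.25 mg/L

Travel time t = x/v = 29.6 km / (0.859 m/s) = 29600 m / 0.859 m/s = 34460 s = 0.3988 d.
k_1 L₀/(k_r−k_1) = 0.199×11.4/(1.29−0.199) = 2.269/1.091 = 2.079 mg/L.
e^(−k_1 t) = e^(−0.199×0.3988) = 0.9237; e^(−k_r t) = e^(−1.29×0.3988) = 0.5978.
D = 2.079 × (0.9237 − 0.5978) + 0.950 × 0.5978 = 0.6777 + 0.5679 = 1.246 mg/L.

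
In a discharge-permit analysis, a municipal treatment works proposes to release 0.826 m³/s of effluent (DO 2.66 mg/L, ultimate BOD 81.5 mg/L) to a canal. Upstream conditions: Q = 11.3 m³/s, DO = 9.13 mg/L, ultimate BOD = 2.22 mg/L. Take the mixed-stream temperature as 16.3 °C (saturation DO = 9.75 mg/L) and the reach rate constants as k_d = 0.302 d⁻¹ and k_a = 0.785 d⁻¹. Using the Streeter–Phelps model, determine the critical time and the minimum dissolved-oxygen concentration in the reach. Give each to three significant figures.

Mixed DO = (11.3×9.13 + 0.826×2.66)/(11.3+0.826) = 105.4/12.13 = 8.689 mg/L.
Mixed L₀ = (11.3×2.22 + 0.826×81.5)/(12.13) = 92.41/12.13 = 7.620 mg/L.
Initial deficit D₀ = C_s − DO₀ = 9.75 − 8.689 = 1.061 mg/L.
t_c = (1/0.4830) ln[(0.785/0.302)(1 − 1.061×0.4830/(0.302×7.620))] = 2.070 × ln(2.021) = 1.456 d.
D_c = (0.302/0.785) × 7.620 × e^(−0.302×1.456) = 0.3847 × 7.620 × 0.6441 = 1.888 mg/L.
Minimum DO = 9.75 − 1.888 = 7.862 mg/L.

t_c ≈ 1.46 d; minimum DO ≈ 7.86 mg/L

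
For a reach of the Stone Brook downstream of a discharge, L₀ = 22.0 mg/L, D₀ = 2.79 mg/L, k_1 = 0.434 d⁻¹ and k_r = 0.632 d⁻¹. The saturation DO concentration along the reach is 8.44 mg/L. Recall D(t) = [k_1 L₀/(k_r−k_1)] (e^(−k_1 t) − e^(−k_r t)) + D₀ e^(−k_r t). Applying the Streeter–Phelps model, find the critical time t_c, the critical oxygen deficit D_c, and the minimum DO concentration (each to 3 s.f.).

t_c = [1/(k_r−k_1)] ln[(k_r/k_1)(1 − D₀(k_r−k_1)/(k_1 L₀))]
= [1/(0.632−0.434)] ln[(0.632/0.434)(1 − 2.79×0.1980/(0.434×22.0))]
= (1/0.1980) ln[1.456 × 0.9421] = 5.051 × ln(1.372) = 5.051 × 0.3162 = 1.597 d.
L(t_c) = L₀ e^(−k_1 t_c) = 22.0 × 0.5000 = 11.00 mg/L, and at the critical point k_r D_c = k_1 L, so D_c = (0.434/0.632) × 11.00 = 7.553 mg/L.
Minimum DO = C_s − D_c = 8.44 − 7.553 = 0.8865 mg/L.

t_c ≈ 1.60 d; D_c ≈ 7.55 mg/L; min DO ≈ 0.887 mg/L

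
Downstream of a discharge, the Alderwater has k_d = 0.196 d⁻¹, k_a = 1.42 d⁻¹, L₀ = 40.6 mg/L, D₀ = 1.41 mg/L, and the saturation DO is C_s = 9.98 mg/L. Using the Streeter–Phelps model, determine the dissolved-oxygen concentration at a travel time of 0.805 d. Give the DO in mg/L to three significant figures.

DO ≈ 6.05 mg/L

k_d L₀/(k_a−k_d) = 0.196×40.6/(1.42−0.196) = 7.958/1.224 = 6.501 mg/L.
e^(−k_d t) = e^(−0.196×0.8050) = 0.8540; e^(−k_a t) = e^(−1.42×0.8050) = 0.3188.
D = 6.501 × (0.8540 − 0.3188) + 1.41 × 0.3188 = 3.480 + 0.4495 = 3.929 mg/L.
DO = C_s − D = 9.98 − 3.929 = 6.051 mg/L.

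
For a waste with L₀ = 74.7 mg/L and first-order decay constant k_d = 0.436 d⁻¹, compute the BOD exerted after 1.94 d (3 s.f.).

y ≈ 42.6 mg/L

y_t = L₀(1 − e^(−k_d t)) = 74.7 × (1 − e^(−0.436×1.94))
= 74.7 × (1 − 0.4292) = 74.7 × 0.5708 = 42.64 mg/L.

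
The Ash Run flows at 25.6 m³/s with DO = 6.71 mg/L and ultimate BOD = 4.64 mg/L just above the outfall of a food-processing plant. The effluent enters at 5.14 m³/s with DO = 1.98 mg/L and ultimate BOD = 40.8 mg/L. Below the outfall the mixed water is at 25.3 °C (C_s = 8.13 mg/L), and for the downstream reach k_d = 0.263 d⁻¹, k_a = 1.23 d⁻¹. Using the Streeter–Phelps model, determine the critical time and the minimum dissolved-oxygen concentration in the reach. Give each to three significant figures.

Mixed DO = (25.6×6.71 + 5.14×1.98)/(25.6+5.14) = 182.0/30.74 = 5.919 mg/L.
Mixed L₀ = (25.6×4.64 + 5.14×40.8)/(30.74) = 328.5/30.74 = 10.69 mg/L.
Initial deficit D₀ = C_s − DO₀ = 8.13 − 5.919 = 2.211 mg/L.
t_c = (1/0.9670) ln[(1.23/0.263)(1 − 2.211×0.9670/(0.263×10.69))] = 1.034 × ln(1.119) = 0.1164 d.
D_c = (0.263/1.23) × 10.69 × e^(−0.263×0.1164) = 0.2138 × 10.69 × 0.9698 = 2.216 mg/L.
Minimum DO = 8.13 − 2.216 = 5.914 mg/L.

t_c ≈ 0.116 d; minimum DO ≈ 5.91 mg/L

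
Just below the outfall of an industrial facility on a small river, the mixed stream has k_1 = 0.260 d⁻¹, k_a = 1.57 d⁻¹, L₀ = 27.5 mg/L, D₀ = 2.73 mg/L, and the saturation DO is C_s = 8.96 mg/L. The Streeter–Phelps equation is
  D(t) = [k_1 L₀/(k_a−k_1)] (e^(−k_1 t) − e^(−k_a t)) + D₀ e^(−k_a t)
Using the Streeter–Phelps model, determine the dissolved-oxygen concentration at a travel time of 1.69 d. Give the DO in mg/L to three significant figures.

k_1 L₀/(k_a−k_1) = 0.260×27.5/(1.57−0.260) = 7.150/1.310 = 5.458 mg/L.
e^(−k_1 t) = e^(−0.260×1.690) = 0.6444; e^(−k_a t) = e^(−1.57×1.690) = 0.07042.
D = 5.458 × (0.6444 − 0.07042) + 2.73 × 0.07042 = 3.133 + 0.1922 = 3.325 mg/L.
DO = C_s − D = 8.96 − 3.325 = 5.635 mg/L.

DO ≈ 5.63 mg/L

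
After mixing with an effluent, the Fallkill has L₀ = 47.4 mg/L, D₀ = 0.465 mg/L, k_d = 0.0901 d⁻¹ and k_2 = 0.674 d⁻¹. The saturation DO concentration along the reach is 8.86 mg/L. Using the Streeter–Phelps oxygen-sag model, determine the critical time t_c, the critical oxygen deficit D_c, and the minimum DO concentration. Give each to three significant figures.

t_c ≈ 3.33 d; D_c ≈ 4.69 mg/L; min DO ≈ 4.17 mg/L

At the critical point dD/dt = 0, so k_d L₀ e^(−k_d t) = k_2 D. Substituting D(t) from the Streeter–Phelps equation and solving for t gives
t_c = ln[(k_2/k_d)(1 − D₀(k_2−k_d)/(k_d L₀))] / (k_2−k_d).
Here k_2−k_d = 0.5839 d⁻¹ and 1 − D₀(k_2−k_d)/(k_d L₀) = 1 − 0.465×0.5839/(0.0901×47.4) = 0.9364, so
t_c = ln(7.481 × 0.9364) / 0.5839 = 1.947 / 0.5839 = 3.334 d.
L(t_c) = L₀ e^(−k_d t_c) = 47.4 × 0.7405 = 35.10 mg/L, and at the critical point k_2 D_c = k_d L, so D_c = (0.0901/0.674) × 35.10 = 4.692 mg/L.
Minimum DO = C_s − D_c = 8.86 − 4.692 = 4.168 mg/L.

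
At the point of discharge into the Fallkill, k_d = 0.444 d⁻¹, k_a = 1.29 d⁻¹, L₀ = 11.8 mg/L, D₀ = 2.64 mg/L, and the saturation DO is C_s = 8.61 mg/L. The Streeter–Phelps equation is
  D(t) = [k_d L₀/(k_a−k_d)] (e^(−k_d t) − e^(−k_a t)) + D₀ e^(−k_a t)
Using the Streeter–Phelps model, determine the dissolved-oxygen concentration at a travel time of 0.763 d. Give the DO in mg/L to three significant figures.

k_d L₀/(k_a−k_d) = 0.444×11.8/(1.29−0.444) = 5.239/0.8460 = 6.193 mg/L.
e^(−k_d t) = e^(−0.444×0.7630) = 0.7126; e^(−k_a t) = e^(−1.29×0.7630) = 0.3737.
D = 6.193 × (0.7126 − 0.3737) + 2.64 × 0.3737 = 2.099 + 0.9866 = 3.086 mg/L.
DO = C_s − D = 8.61 − 3.086 = 5.524 mg/L.

DO ≈ 5.52 mg/L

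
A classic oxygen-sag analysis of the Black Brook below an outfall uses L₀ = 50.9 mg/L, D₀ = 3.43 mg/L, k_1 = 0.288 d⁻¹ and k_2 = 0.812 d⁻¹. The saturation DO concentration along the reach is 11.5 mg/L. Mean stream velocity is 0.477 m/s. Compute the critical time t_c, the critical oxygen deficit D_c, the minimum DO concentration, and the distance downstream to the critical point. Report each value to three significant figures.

t_c ≈ 1.73 d; D_c ≈ 11.0 mg/L; min DO ≈ 0.526 mg/L; x_c ≈ 71.2 km

With k_2/k_1 = 2.819 and 1 − D₀(k_2−k_1)/(k_1 L₀) = 0.8774,
t_c = ln(2.819 × 0.8774) / (0.812 − 0.288) = ln(2.474) / 0.5240 = 0.9057/0.5240 = 1.729 d.
D_c = (k_1/k_2) L₀ e^(−k_1 t_c) = (0.288/0.812) × 50.9 × e^(−0.288×1.729) = 0.3547 × 50.9 × 0.6079 = 10.97 mg/L.
Minimum DO = C_s − D_c = 11.5 − 10.97 = 0.5262 mg/L.
x_c = v t_c = 0.477 m/s × 1.729 d × 86400 s/d = 71240 m ≈ 71.2 km.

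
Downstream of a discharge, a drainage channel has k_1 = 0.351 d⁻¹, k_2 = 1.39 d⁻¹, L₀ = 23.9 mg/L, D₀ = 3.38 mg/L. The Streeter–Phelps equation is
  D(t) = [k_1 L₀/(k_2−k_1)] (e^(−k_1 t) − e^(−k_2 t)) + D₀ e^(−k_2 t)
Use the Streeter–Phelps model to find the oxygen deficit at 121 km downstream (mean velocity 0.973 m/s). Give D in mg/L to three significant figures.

Travel time t = x/v = 121 km / (0.973 m/s) = 121000 m / 0.973 m/s = 124400 s = 1.439 d.
k_1 L₀/(k_2−k_1) = 0.351×23.9/(1.39−0.351) = 8.389/1.039 = 8.074 mg/L.
e^(−k_1 t) = e^(−0.351×1.439) = 0.6034; e^(−k_2 t) = e^(−1.39×1.439) = 0.1352.
D = 8.074 × (0.6034 − 0.1352) + 3.38 × 0.1352 = 3.780 + 0.4571 = 4.237 mg/L.

D ≈ 4.24 mg/L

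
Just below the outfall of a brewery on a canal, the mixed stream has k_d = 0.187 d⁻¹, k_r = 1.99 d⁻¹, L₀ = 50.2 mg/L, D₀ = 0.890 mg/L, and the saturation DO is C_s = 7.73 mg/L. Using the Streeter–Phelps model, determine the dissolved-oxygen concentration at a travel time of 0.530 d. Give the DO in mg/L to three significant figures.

k_d L₀/(k_r−k_d) = 0.187×50.2/(1.99−0.187) = 9.387/1.803 = 5.207 mg/L.
e^(−k_d t) = e^(−0.187×0.5300) = 0.9056; e^(−k_r t) = e^(−1.99×0.5300) = 0.3483.
D = 5.207 × (0.9056 − 0.3483) + 0.890 × 0.3483 = 2.902 + 0.3100 = 3.212 mg/L.
DO = C_s − D = 7.73 − 3.212 = 4.518 mg/L.

DO ≈ 4.52 mg/L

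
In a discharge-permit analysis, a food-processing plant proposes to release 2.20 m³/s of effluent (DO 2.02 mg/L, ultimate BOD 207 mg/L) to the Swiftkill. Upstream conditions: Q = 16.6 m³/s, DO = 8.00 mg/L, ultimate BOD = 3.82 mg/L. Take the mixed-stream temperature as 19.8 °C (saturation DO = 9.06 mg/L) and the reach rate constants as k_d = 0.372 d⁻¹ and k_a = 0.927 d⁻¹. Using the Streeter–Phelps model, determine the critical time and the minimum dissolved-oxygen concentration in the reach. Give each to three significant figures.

t_c ≈ 1.47 d; minimum DO ≈ 2.64 mg/L

Mixed DO = (16.6×8.00 + 2.20×2.02)/(16.6+2.20) = 137.2/18.80 = 7.300 mg/L.
Mixed L₀ = (16.6×3.82 + 2.20×207)/(18.80) = 518.8/18.80 = 27.60 mg/L.
Initial deficit D₀ = C_s − DO₀ = 9.06 − 7.300 = 1.760 mg/L.
t_c = (1/0.5550) ln[(0.927/0.372)(1 − 1.760×0.5550/(0.372×27.60))] = 1.802 × ln(2.255) = 1.465 d.
D_c = (0.372/0.927) × 27.60 × e^(−0.372×1.465) = 0.4013 × 27.60 × 0.5798 = 6.421 mg/L.
Minimum DO = 9.06 − 6.421 = 2.639 mg/L.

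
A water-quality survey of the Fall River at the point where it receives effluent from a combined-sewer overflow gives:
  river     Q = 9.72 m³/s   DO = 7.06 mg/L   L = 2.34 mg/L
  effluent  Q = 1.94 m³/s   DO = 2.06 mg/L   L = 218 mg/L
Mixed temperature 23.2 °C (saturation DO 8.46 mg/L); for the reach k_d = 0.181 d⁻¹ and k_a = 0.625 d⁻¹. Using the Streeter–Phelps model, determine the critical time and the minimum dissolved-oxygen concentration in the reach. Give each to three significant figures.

Mixed DO = (9.72×7.06 + 1.94×2.06)/(9.72+1.94) = 72.62/11.66 = 6.228 mg/L.
Mixed L₀ = (9.72×2.34 + 1.94×218)/(11.66) = 445.7/11.66 = 38.22 mg/L.
Initial deficit D₀ = C_s − DO₀ = 8.46 − 6.228 = 2.232 mg/L.
t_c = (1/0.4440) ln[(0.625/0.181)(1 − 2.232×0.4440/(0.181×38.22))] = 2.252 × ln(2.958) = 2.443 d.
D_c = (0.181/0.625) × 38.22 × e^(−0.181×2.443) = 0.2896 × 38.22 × 0.6426 = 7.113 mg/L.
Minimum DO = 8.46 − 7.113 = 1.347 mg/L.

t_c ≈ 2.44 d; minimum DO ≈ 1.35 mg/L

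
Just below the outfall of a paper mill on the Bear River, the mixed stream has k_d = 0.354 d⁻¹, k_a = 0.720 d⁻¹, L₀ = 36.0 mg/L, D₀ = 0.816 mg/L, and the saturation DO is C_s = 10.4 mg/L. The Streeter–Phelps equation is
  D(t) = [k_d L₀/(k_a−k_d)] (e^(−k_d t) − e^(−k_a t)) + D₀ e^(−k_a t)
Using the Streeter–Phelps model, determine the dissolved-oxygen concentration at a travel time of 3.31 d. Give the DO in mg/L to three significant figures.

DO ≈ 2.75 mg/L

k_d L₀/(k_a−k_d) = 0.354×36.0/(0.720−0.354) = 12.74/0.3660 = 34.82 mg/L.
e^(−k_d t) = e^(−0.354×3.310) = 0.3098; e^(−k_a t) = e^(−0.720×3.310) = 0.09225.
D = 34.82 × (0.3098 − 0.09225) + 0.816 × 0.09225 = 7.576 + 0.07528 = 7.651 mg/L.
DO = C_s − D = 10.4 − 7.651 = 2.749 mg/L.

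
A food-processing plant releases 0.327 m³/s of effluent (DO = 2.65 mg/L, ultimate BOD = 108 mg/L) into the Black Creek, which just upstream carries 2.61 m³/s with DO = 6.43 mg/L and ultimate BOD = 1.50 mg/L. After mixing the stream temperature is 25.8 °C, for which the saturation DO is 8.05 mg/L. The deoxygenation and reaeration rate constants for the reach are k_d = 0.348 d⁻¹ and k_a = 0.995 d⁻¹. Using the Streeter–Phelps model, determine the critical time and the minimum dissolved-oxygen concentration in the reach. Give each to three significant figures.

Mixed DO = (2.61×6.43 + 0.327×2.65)/(2.61+0.327) = 17.65/2.937 = 6.009 mg/L.
Mixed L₀ = (2.61×1.50 + 0.327×108)/(2.937) = 39.23/2.937 = 13.36 mg/L.
Initial deficit D₀ = C_s − DO₀ = 8.05 − 6.009 = 2.041 mg/L.
t_c = (1/0.6470) ln[(0.995/0.348)(1 − 2.041×0.6470/(0.348×13.36))] = 1.546 × ln(2.047) = 1.107 d.
D_c = (0.348/0.995) × 13.36 × e^(−0.348×1.107) = 0.3497 × 13.36 × 0.6802 = 3.178 mg/L.
Minimum DO = 8.05 − 3.178 = 4.872 mg/L.

t_c ≈ 1.11 d; minimum DO ≈ 4.87 mg/L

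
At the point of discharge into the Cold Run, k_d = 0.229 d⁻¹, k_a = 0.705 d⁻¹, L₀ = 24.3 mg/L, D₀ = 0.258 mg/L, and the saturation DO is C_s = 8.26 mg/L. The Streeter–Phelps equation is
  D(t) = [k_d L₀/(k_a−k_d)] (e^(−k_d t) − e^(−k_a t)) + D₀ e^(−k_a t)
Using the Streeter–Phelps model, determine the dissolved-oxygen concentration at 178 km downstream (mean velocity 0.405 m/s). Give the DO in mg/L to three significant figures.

Travel time t = x/v = 178 km / (0.405 m/s) = 178000 m / 0.405 m/s = 439500 s = 5.087 d.
k_d L₀/(k_a−k_d) = 0.229×24.3/(0.705−0.229) = 5.565/0.4760 = 11.69 mg/L.
e^(−k_d t) = e^(−0.229×5.087) = 0.3120; e^(−k_a t) = e^(−0.705×5.087) = 0.02770.
D = 11.69 × (0.3120 − 0.02770) + 0.258 × 0.02770 = 3.323 + 0.007147 = 3.330 mg/L.
DO = C_s − D = 8.26 − 3.330 = 4.930 mg/L.

DO ≈ 4.93 mg/L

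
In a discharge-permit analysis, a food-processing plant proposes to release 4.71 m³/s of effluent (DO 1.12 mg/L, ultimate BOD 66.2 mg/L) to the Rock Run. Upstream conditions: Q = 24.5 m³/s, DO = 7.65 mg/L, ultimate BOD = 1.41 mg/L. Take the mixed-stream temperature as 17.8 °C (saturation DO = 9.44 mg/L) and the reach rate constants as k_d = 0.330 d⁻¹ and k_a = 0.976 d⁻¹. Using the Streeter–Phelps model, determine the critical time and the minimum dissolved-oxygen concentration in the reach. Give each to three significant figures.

t_c ≈ 0.698 d; minimum DO ≈ 6.26 mg/L

Mixed DO = (24.5×7.65 + 4.71×1.12)/(24.5+4.71) = 192.7/29.21 = 6.597 mg/L.
Mixed L₀ = (24.5×1.41 + 4.71×66.2)/(29.21) = 346.3/29.21 = 11.86 mg/L.
Initial deficit D₀ = C_s − DO₀ = 9.44 − 6.597 = 2.843 mg/L.
t_c = (1/0.6460) ln[(0.976/0.330)(1 − 2.843×0.6460/(0.330×11.86))] = 1.548 × ln(1.569) = 0.6977 d.
D_c = (0.330/0.976) × 11.86 × e^(−0.330×0.6977) = 0.3381 × 11.86 × 0.7943 = 3.185 mg/L.
Minimum DO = 9.44 − 3.185 = 6.255 mg/L.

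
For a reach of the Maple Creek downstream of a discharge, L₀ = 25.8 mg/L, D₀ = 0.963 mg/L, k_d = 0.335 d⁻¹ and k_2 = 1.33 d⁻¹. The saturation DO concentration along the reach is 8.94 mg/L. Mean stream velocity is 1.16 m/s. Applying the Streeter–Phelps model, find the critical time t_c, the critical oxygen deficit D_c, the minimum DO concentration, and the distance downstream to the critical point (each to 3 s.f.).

t_c ≈ 1.27 d; D_c ≈ 4.25 mg/L; min DO ≈ 4.69 mg/L; x_c ≈ 127 km

With k_2/k_d = 3.970 and 1 − D₀(k_2−k_d)/(k_d L₀) = 0.8891,
t_c = ln(3.970 × 0.8891) / (1.33 − 0.335) = ln(3.530) / 0.9950 = 1.261/0.9950 = 1.268 d.
L(t_c) = L₀ e^(−k_d t_c) = 25.8 × 0.6540 = 16.87 mg/L, and at the critical point k_2 D_c = k_d L, so D_c = (0.335/1.33) × 16.87 = 4.250 mg/L.
Minimum DO = C_s − D_c = 8.94 − 4.250 = 4.690 mg/L.
x_c = v t_c = 1.16 m/s × 1.268 d × 86400 s/d = 127000 m ≈ 127 km.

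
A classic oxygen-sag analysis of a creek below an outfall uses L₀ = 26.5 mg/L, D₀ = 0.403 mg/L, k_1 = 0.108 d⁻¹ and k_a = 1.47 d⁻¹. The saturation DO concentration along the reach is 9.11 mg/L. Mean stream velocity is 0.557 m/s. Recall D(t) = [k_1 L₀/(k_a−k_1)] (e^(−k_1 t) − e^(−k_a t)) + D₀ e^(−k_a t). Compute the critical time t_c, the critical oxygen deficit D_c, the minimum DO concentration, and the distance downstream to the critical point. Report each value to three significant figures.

t_c ≈ 1.76 d; D_c ≈ 1.61 mg/L; min DO ≈ 7.50 mg/L; x_c ≈ 84.7 km

With k_a/k_1 = 13.61 and 1 − D₀(k_a−k_1)/(k_1 L₀) = 0.8082,
t_c = ln(13.61 × 0.8082) / (1.47 − 0.108) = ln(11.00) / 1.362 = 2.398/1.362 = 1.761 d.
L(t_c) = L₀ e^(−k_1 t_c) = 26.5 × 0.8268 = 21.91 mg/L, and at the critical point k_a D_c = k_1 L, so D_c = (0.108/1.47) × 21.91 = 1.610 mg/L.
Minimum DO = C_s − D_c = 9.11 − 1.610 = 7.500 mg/L.
x_c = v t_c = 0.557 m/s × 1.761 d × 86400 s/d = 84730 m ≈ 84.7 km.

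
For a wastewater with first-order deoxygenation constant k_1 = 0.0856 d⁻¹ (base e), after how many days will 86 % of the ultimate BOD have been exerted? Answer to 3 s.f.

t ≈ 23.0 d

y/L₀ = 1 − e^(−k_1 t) = 0.86 ⇒ e^(−k_1 t) = 0.140
t = −ln(0.140) / 0.0856 = 1.966 / 0.0856 = 22.97 d.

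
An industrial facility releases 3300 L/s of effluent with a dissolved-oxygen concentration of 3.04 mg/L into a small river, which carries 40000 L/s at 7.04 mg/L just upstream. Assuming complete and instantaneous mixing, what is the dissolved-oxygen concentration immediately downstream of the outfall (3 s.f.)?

6.74 mg/L

Flow-weighted mixing: C = (Q_r C_r + Q_w C_w)/(Q_r + Q_w)
= (40000×7.04 + 3300×3.04)/(40000 + 3300) = 291600/43300 = 6.735 mg/L.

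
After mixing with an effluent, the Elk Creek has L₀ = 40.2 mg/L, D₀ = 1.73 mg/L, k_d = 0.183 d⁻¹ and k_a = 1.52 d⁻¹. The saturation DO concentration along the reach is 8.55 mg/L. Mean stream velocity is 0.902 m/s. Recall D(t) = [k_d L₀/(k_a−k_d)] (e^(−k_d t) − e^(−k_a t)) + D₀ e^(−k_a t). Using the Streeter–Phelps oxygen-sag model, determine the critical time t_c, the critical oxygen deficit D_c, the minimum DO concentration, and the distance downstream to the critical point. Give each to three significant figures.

t_c ≈ 1.30 d; D_c ≈ 3.81 mg/L; min DO ≈ 4.74 mg/L; x_c ≈ 101 km

At the critical point dD/dt = 0, so k_d L₀ e^(−k_d t) = k_a D. Substituting D(t) from the Streeter–Phelps equation and solving for t gives
t_c = ln[(k_a/k_d)(1 − D₀(k_a−k_d)/(k_d L₀))] / (k_a−k_d).
Here k_a−k_d = 1.337 d⁻¹ and 1 − D₀(k_a−k_d)/(k_d L₀) = 1 − 1.73×1.337/(0.183×40.2) = 0.6856, so
t_c = ln(8.306 × 0.6856) / 1.337 = 1.739 / 1.337 = 1.301 d.
D_c = (k_d/k_a) L₀ e^(−k_d t_c) = (0.183/1.52) × 40.2 × e^(−0.183×1.301) = 0.1204 × 40.2 × 0.7881 = 3.814 mg/L.
Minimum DO = C_s − D_c = 8.55 − 3.814 = 4.736 mg/L.
x_c = v t_c = 0.902 m/s × 1.301 d × 86400 s/d = 101400 m ≈ 101 km.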